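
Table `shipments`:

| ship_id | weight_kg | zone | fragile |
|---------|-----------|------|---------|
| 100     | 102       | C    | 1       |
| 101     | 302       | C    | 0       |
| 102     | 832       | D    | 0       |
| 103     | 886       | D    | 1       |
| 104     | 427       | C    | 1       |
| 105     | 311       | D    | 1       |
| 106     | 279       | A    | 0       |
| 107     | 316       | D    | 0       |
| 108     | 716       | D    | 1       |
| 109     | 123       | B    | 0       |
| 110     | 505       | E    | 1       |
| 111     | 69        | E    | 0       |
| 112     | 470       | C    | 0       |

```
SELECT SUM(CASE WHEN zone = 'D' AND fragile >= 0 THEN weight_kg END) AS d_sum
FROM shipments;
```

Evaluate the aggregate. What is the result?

3061

ship_id=100: ✗
ship_id=101: ✗
ship_id=102: ✓ → 832
ship_id=103: ✓ → 886
ship_id=104: ✗
ship_id=105: ✓ → 311
ship_id=106: ✗
ship_id=107: ✓ → 316
ship_id=108: ✓ → 716
ship_id=109: ✗
ship_id=110: ✗
ship_id=111: ✗
ship_id=112: ✗
d_sum = 832 + 886 + 311 + 316 + 716 = 3061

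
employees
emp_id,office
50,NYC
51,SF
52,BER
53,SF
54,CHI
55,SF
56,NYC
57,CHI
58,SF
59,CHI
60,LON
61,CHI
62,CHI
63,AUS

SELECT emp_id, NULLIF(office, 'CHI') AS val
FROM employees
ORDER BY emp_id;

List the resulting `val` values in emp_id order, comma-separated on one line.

NYC, SF, BER, SF, NULL, SF, NYC, NULL, SF, NULL, LON, NULL, NULL, AUS

emp_id=50: office=NYC vs CHI: differ → NYC
emp_id=51: office=SF vs CHI: differ → SF
emp_id=52: office=BER vs CHI: differ → BER
emp_id=53: office=SF vs CHI: differ → SF
emp_id=54: office=CHI vs CHI: equal → NULL
emp_id=55: office=SF vs CHI: differ → SF
emp_id=56: office=NYC vs CHI: differ → NYC
emp_id=57: office=CHI vs CHI: equal → NULL
emp_id=58: office=SF vs CHI: differ → SF
emp_id=59: office=CHI vs CHI: equal → NULL
emp_id=60: office=LON vs CHI: differ → LON
emp_id=61: office=CHI vs CHI: equal → NULL
emp_id=62: office=CHI vs CHI: equal → NULL
emp_id=63: office=AUS vs CHI: differ → AUS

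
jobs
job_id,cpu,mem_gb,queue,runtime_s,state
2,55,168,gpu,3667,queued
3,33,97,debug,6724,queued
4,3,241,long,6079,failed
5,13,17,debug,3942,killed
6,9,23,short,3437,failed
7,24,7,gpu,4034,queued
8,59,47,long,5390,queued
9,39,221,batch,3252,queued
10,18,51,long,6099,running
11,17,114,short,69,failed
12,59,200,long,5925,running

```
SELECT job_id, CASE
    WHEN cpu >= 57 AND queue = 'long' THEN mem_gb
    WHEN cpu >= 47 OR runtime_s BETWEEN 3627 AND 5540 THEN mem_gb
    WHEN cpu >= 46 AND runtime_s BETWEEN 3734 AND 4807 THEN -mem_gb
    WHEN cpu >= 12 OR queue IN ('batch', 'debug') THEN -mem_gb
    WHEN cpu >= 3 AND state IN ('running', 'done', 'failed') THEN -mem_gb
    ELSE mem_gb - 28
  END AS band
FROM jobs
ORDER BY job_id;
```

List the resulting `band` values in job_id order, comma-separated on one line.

job_id=2: cpu >= 47 OR runtime_s BETWEEN 3627 AND 5540 → 168
job_id=3: cpu >= 12 OR queue IN ('batch', 'debug') → -97
job_id=4: cpu >= 3 AND state IN ('running', 'done', 'failed') → -241
job_id=5: cpu >= 47 OR runtime_s BETWEEN 3627 AND 5540 → 17
job_id=6: cpu >= 3 AND state IN ('running', 'done', 'failed') → -23
job_id=7: cpu >= 47 OR runtime_s BETWEEN 3627 AND 5540 → 7
job_id=8: cpu >= 57 AND queue = 'long' → 47
job_id=9: cpu >= 12 OR queue IN ('batch', 'debug') → -221
job_id=10: cpu >= 12 OR queue IN ('batch', 'debug') → -51
job_id=11: cpu >= 12 OR queue IN ('batch', 'debug') → -114
job_id=12: cpu >= 57 AND queue = 'long' → 200

168, -97, -241, 17, -23, 7, 47, -221, -51, -114, 200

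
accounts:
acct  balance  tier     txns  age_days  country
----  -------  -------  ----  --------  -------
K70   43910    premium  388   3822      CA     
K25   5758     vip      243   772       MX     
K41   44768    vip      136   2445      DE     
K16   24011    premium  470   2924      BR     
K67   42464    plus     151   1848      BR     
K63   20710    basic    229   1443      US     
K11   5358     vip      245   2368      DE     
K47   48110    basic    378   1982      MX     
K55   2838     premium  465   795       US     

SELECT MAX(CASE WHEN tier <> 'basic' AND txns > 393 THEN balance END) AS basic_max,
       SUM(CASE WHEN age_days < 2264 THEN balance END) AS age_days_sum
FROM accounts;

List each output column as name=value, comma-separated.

[basic_max: tier <> 'basic' AND txns > 393]
acct=K70: ✗
acct=K25: ✗
acct=K41: ✗
acct=K16: ✓ → 24011
acct=K67: ✗
acct=K63: ✗
acct=K11: ✗
acct=K47: ✗
acct=K55: ✓ → 2838
basic_max = MAX(24011, 2838) = 24011
—
[age_days_sum: age_days < 2264]
acct=K70: ✗
acct=K25: ✓ → 5758
acct=K41: ✗
acct=K16: ✗
acct=K67: ✓ → 42464
acct=K63: ✓ → 20710
acct=K11: ✗
acct=K47: ✓ → 48110
acct=K55: ✓ → 2838
age_days_sum = 5758 + 42464 + 20710 + 48110 + 2838 = 119880

basic_max=24011, age_days_sum=119880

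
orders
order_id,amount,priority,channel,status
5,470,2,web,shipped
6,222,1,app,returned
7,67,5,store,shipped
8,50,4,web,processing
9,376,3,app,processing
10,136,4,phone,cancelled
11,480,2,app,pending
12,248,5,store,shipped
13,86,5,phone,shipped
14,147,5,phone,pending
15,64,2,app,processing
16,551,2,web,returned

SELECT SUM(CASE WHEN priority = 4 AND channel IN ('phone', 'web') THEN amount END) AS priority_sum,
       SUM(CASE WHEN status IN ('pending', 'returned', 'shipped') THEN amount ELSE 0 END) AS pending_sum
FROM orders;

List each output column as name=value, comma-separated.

priority_sum=186, pending_sum=2271

[priority_sum: priority = 4 AND channel IN ('phone', 'web')]
order_id=5: ✗
order_id=6: ✗
order_id=7: ✗
order_id=8: ✓ → 50
order_id=9: ✗
order_id=10: ✓ → 136
order_id=11: ✗
order_id=12: ✗
order_id=13: ✗
order_id=14: ✗
order_id=15: ✗
order_id=16: ✗
priority_sum = 50 + 136 = 186
—
[pending_sum: status IN ('pending', 'returned', 'shipped')]
order_id=5: ✓ → 470
order_id=6: ✓ → 222
order_id=7: ✓ → 67
order_id=8: ✗
order_id=9: ✗
order_id=10: ✗
order_id=11: ✓ → 480
order_id=12: ✓ → 248
order_id=13: ✓ → 86
order_id=14: ✓ → 147
order_id=15: ✗
order_id=16: ✓ → 551
pending_sum = 470 + 222 + 67 + 480 + 248 + 86 + 147 + 551 = 2271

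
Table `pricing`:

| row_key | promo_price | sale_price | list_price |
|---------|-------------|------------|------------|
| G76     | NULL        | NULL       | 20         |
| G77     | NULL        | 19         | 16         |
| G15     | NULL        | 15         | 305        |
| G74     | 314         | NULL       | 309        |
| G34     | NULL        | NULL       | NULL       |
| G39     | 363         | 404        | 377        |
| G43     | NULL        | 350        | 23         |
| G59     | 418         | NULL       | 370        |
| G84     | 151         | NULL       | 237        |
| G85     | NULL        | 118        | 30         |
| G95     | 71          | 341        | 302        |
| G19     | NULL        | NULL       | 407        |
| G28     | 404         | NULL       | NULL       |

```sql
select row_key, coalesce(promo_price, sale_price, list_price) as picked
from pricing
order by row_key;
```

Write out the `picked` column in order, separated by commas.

row_key=G15: promo_price=NULL, sale_price=15 → 15
row_key=G19: promo_price=NULL, sale_price=NULL, list_price=407 → 407
row_key=G28: promo_price=404 → 404
row_key=G34: promo_price=NULL, sale_price=NULL, list_price=NULL (all NULL) → NULL
row_key=G39: promo_price=363 → 363
row_key=G43: promo_price=NULL, sale_price=350 → 350
row_key=G59: promo_price=418 → 418
row_key=G74: promo_price=314 → 314
row_key=G76: promo_price=NULL, sale_price=NULL, list_price=20 → 20
row_key=G77: promo_price=NULL, sale_price=19 → 19
row_key=G84: promo_price=151 → 151
row_key=G85: promo_price=NULL, sale_price=118 → 118
row_key=G95: promo_price=71 → 71

15, 407, 404, NULL, 363, 350, 418, 314, 20, 19, 151, 118, 71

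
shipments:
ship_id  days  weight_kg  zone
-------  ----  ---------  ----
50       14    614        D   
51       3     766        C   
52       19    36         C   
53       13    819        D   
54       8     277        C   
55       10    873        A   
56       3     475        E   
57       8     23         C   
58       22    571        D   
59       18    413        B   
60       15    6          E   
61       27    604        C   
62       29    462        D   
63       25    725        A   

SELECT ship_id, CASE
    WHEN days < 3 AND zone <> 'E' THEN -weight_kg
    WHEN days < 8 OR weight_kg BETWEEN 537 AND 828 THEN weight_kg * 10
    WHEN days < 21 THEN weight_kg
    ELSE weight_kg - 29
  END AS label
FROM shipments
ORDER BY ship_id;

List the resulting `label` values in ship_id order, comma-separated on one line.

ship_id=50: days < 8 OR weight_kg BETWEEN 537 AND 828 → 6140
ship_id=51: days < 8 OR weight_kg BETWEEN 537 AND 828 → 7660
ship_id=52: days < 21 → 36
ship_id=53: days < 8 OR weight_kg BETWEEN 537 AND 828 → 8190
ship_id=54: days < 21 → 277
ship_id=55: days < 21 → 873
ship_id=56: days < 8 OR weight_kg BETWEEN 537 AND 828 → 4750
ship_id=57: days < 21 → 23
ship_id=58: days < 8 OR weight_kg BETWEEN 537 AND 828 → 5710
ship_id=59: days < 21 → 413
ship_id=60: days < 21 → 6
ship_id=61: days < 8 OR weight_kg BETWEEN 537 AND 828 → 6040
ship_id=62: ELSE → 433
ship_id=63: days < 8 OR weight_kg BETWEEN 537 AND 828 → 7250

6140, 7660, 36, 8190, 277, 873, 4750, 23, 5710, 413, 6, 6040, 433, 7250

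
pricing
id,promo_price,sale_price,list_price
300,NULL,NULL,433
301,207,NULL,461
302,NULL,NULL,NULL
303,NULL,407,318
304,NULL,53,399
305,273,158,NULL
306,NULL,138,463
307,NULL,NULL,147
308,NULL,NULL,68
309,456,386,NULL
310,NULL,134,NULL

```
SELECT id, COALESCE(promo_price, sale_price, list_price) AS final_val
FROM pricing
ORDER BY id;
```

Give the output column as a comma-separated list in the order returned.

id=300: promo_price=NULL, sale_price=NULL, list_price=433 → 433
id=301: promo_price=207 → 207
id=302: promo_price=NULL, sale_price=NULL, list_price=NULL (all NULL) → NULL
id=303: promo_price=NULL, sale_price=407 → 407
id=304: promo_price=NULL, sale_price=53 → 53
id=305: promo_price=273 → 273
id=306: promo_price=NULL, sale_price=138 → 138
id=307: promo_price=NULL, sale_price=NULL, list_price=147 → 147
id=308: promo_price=NULL, sale_price=NULL, list_price=68 → 68
id=309: promo_price=456 → 456
id=310: promo_price=NULL, sale_price=134 → 134

433, 207, NULL, 407, 53, 273, 138, 147, 68, 456, 134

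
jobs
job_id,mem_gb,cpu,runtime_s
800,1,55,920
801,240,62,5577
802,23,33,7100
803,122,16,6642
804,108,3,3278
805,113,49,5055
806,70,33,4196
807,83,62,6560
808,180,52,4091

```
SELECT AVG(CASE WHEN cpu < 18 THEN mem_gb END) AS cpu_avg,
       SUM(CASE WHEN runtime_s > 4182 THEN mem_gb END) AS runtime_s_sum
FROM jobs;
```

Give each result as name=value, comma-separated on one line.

cpu_avg=115, runtime_s_sum=651

[cpu_avg: cpu < 18]
job_id=800: ✗
job_id=801: ✗
job_id=802: ✗
job_id=803: ✓ → 122
job_id=804: ✓ → 108
job_id=805: ✗
job_id=806: ✗
job_id=807: ✗
job_id=808: ✗
cpu_avg = (122 + 108) / 2 = 115
—
[runtime_s_sum: runtime_s > 4182]
job_id=800: ✗
job_id=801: ✓ → 240
job_id=802: ✓ → 23
job_id=803: ✓ → 122
job_id=804: ✗
job_id=805: ✓ → 113
job_id=806: ✓ → 70
job_id=807: ✓ → 83
job_id=808: ✗
runtime_s_sum = 240 + 23 + 122 + 113 + 70 + 83 = 651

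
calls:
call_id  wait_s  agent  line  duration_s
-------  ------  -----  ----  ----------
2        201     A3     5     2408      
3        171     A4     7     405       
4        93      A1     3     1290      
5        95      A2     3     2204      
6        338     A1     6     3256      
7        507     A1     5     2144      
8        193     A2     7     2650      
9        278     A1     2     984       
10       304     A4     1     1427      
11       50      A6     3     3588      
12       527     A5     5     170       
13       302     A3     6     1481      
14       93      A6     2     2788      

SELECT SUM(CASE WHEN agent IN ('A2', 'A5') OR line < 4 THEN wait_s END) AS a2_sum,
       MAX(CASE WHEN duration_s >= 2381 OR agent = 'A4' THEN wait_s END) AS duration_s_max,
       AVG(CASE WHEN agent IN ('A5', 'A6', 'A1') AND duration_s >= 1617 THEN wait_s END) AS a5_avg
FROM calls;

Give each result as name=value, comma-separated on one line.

a2_sum=1633, duration_s_max=338, a5_avg=247

[a2_sum: agent IN ('A2', 'A5') OR line < 4]
call_id=2: ✗
call_id=3: ✗
call_id=4: ✓ → 93
call_id=5: ✓ → 95
call_id=6: ✗
call_id=7: ✗
call_id=8: ✓ → 193
call_id=9: ✓ → 278
call_id=10: ✓ → 304
call_id=11: ✓ → 50
call_id=12: ✓ → 527
call_id=13: ✗
call_id=14: ✓ → 93
a2_sum = 93 + 95 + 193 + 278 + 304 + 50 + 527 + 93 = 1633
—
[duration_s_max: duration_s >= 2381 OR agent = 'A4']
call_id=2: ✓ → 201
call_id=3: ✓ → 171
call_id=4: ✗
call_id=5: ✗
call_id=6: ✓ → 338
call_id=7: ✗
call_id=8: ✓ → 193
call_id=9: ✗
call_id=10: ✓ → 304
call_id=11: ✓ → 50
call_id=12: ✗
call_id=13: ✗
call_id=14: ✓ → 93
duration_s_max = MAX(201, 171, 338, 193, 304, 50, 93) = 338
—
[a5_avg: agent IN ('A5', 'A6', 'A1') AND duration_s >= 1617]
call_id=2: ✗
call_id=3: ✗
call_id=4: ✗
call_id=5: ✗
call_id=6: ✓ → 338
call_id=7: ✓ → 507
call_id=8: ✗
call_id=9: ✗
call_id=10: ✗
call_id=11: ✓ → 50
call_id=12: ✗
call_id=13: ✗
call_id=14: ✓ → 93
a5_avg = (338 + 507 + 50 + 93) / 4 = 247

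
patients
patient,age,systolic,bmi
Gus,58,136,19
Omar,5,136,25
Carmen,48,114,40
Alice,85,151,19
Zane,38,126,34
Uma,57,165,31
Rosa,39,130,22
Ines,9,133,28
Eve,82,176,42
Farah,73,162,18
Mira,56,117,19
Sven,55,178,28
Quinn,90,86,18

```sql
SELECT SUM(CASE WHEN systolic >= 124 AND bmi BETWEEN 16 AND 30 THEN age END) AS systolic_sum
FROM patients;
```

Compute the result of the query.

324

patient=Gus: ✓ → 58
patient=Omar: ✓ → 5
patient=Carmen: ✗
patient=Alice: ✓ → 85
patient=Zane: ✗
patient=Uma: ✗
patient=Rosa: ✓ → 39
patient=Ines: ✓ → 9
patient=Eve: ✗
patient=Farah: ✓ → 73
patient=Mira: ✗
patient=Sven: ✓ → 55
patient=Quinn: ✗
systolic_sum = 58 + 5 + 85 + 39 + 9 + 73 + 55 = 324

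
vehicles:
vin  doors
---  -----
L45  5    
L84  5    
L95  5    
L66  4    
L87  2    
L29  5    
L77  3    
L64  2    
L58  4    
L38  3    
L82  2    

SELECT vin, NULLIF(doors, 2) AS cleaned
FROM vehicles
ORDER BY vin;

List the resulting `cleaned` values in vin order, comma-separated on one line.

5, 3, 5, 4, NULL, 4, 3, NULL, 5, NULL, 5

vin=L29: doors=5 vs 2: differ → 5
vin=L38: doors=3 vs 2: differ → 3
vin=L45: doors=5 vs 2: differ → 5
vin=L58: doors=4 vs 2: differ → 4
vin=L64: doors=2 vs 2: equal → NULL
vin=L66: doors=4 vs 2: differ → 4
vin=L77: doors=3 vs 2: differ → 3
vin=L82: doors=2 vs 2: equal → NULL
vin=L84: doors=5 vs 2: differ → 5
vin=L87: doors=2 vs 2: equal → NULL
vin=L95: doors=5 vs 2: differ → 5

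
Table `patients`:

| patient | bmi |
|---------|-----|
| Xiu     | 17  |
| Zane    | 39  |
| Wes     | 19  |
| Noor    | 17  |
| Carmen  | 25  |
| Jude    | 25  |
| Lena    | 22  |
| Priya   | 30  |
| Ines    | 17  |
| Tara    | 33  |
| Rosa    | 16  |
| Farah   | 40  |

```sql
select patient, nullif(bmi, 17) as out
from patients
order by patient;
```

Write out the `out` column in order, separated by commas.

25, 40, NULL, 25, 22, NULL, 30, 16, 33, 19, NULL, 39

patient=Carmen: bmi=25 vs 17: differ → 25
patient=Farah: bmi=40 vs 17: differ → 40
patient=Ines: bmi=17 vs 17: equal → NULL
patient=Jude: bmi=25 vs 17: differ → 25
patient=Lena: bmi=22 vs 17: differ → 22
patient=Noor: bmi=17 vs 17: equal → NULL
patient=Priya: bmi=30 vs 17: differ → 30
patient=Rosa: bmi=16 vs 17: differ → 16
patient=Tara: bmi=33 vs 17: differ → 33
patient=Wes: bmi=19 vs 17: differ → 19
patient=Xiu: bmi=17 vs 17: equal → NULL
patient=Zane: bmi=39 vs 17: differ → 39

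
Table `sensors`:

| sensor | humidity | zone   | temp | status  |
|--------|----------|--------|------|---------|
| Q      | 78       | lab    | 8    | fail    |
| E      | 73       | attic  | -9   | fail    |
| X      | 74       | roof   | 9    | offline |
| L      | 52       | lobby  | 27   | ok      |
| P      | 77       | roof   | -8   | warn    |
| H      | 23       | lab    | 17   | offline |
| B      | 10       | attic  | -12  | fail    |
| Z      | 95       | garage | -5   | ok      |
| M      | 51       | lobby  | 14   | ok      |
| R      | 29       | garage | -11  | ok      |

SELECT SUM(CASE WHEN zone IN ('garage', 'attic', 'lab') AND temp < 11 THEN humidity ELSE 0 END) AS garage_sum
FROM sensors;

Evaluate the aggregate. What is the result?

285

sensor=Q: ✓ → 78
sensor=E: ✓ → 73
sensor=X: ✗
sensor=L: ✗
sensor=P: ✗
sensor=H: ✗
sensor=B: ✓ → 10
sensor=Z: ✓ → 95
sensor=M: ✗
sensor=R: ✓ → 29
garage_sum = 78 + 73 + 10 + 95 + 29 = 285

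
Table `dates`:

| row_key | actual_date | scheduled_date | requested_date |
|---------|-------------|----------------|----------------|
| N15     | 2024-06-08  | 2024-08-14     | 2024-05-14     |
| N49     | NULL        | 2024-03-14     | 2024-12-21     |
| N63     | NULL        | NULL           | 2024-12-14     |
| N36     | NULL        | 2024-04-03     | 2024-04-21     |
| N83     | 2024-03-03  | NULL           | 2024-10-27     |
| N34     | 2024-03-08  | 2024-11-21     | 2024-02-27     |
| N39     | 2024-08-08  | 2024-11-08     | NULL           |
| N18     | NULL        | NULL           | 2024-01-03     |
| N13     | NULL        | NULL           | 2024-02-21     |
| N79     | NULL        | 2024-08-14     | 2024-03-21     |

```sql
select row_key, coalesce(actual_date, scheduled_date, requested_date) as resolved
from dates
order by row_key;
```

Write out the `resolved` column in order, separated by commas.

2024-02-21, 2024-06-08, 2024-01-03, 2024-03-08, 2024-04-03, 2024-08-08, 2024-03-14, 2024-12-14, 2024-08-14, 2024-03-03

row_key=N13: actual_date=NULL, scheduled_date=NULL, requested_date=2024-02-21 → 2024-02-21
row_key=N15: actual_date=2024-06-08 → 2024-06-08
row_key=N18: actual_date=NULL, scheduled_date=NULL, requested_date=2024-01-03 → 2024-01-03
row_key=N34: actual_date=2024-03-08 → 2024-03-08
row_key=N36: actual_date=NULL, scheduled_date=2024-04-03 → 2024-04-03
row_key=N39: actual_date=2024-08-08 → 2024-08-08
row_key=N49: actual_date=NULL, scheduled_date=2024-03-14 → 2024-03-14
row_key=N63: actual_date=NULL, scheduled_date=NULL, requested_date=2024-12-14 → 2024-12-14
row_key=N79: actual_date=NULL, scheduled_date=2024-08-14 → 2024-08-14
row_key=N83: actual_date=2024-03-03 → 2024-03-03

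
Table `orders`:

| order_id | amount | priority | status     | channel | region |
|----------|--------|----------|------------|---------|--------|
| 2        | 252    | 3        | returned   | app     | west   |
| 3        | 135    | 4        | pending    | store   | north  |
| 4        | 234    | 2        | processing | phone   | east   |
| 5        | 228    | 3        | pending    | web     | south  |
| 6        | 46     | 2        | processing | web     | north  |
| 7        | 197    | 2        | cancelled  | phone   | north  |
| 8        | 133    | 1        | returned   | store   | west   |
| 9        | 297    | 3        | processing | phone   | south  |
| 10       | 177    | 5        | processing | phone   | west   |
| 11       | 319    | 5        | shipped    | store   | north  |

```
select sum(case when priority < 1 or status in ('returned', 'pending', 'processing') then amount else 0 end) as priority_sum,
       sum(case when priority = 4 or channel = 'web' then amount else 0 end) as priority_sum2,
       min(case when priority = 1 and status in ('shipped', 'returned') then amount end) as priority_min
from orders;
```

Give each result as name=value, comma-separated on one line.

[priority_sum: priority < 1 or status in ('returned', 'pending', 'processing')]
order_id=2: ✓ → 252
order_id=3: ✓ → 135
order_id=4: ✓ → 234
order_id=5: ✓ → 228
order_id=6: ✓ → 46
order_id=7: ✗
order_id=8: ✓ → 133
order_id=9: ✓ → 297
order_id=10: ✓ → 177
order_id=11: ✗
priority_sum = 252 + 135 + 234 + 228 + 46 + 133 + 297 + 177 = 1502
—
[priority_sum2: priority = 4 or channel = 'web']
order_id=2: ✗
order_id=3: ✓ → 135
order_id=4: ✗
order_id=5: ✓ → 228
order_id=6: ✓ → 46
order_id=7: ✗
order_id=8: ✗
order_id=9: ✗
order_id=10: ✗
order_id=11: ✗
priority_sum2 = 135 + 228 + 46 = 409
—
[priority_min: priority = 1 and status in ('shipped', 'returned')]
order_id=2: ✗
order_id=3: ✗
order_id=4: ✗
order_id=5: ✗
order_id=6: ✗
order_id=7: ✗
order_id=8: ✓ → 133
order_id=9: ✗
order_id=10: ✗
order_id=11: ✗
priority_min = MIN(133) = 133

priority_sum=1502, priority_sum2=409, priority_min=133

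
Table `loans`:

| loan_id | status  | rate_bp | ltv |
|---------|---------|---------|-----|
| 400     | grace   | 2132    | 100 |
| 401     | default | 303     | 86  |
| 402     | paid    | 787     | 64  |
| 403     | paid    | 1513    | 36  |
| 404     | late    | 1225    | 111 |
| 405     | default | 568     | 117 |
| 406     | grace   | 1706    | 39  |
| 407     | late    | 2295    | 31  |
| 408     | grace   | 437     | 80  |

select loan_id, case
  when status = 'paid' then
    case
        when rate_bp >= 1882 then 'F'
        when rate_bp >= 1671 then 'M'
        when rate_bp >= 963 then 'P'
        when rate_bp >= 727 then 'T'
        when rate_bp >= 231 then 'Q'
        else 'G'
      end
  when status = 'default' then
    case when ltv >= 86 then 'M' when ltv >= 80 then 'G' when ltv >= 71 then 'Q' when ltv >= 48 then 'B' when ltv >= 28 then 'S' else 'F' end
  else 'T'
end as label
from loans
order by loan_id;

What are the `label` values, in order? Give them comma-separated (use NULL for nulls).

loan_id=400: status='grace' → outer ELSE → T
loan_id=401: status='default' → inner[ltv >= 86] → M
loan_id=402: status='paid' → inner[rate_bp >= 727] → T
loan_id=403: status='paid' → inner[rate_bp >= 963] → P
loan_id=404: status='late' → outer ELSE → T
loan_id=405: status='default' → inner[ltv >= 86] → M
loan_id=406: status='grace' → outer ELSE → T
loan_id=407: status='late' → outer ELSE → T
loan_id=408: status='grace' → outer ELSE → T

T, M, T, P, T, M, T, T, T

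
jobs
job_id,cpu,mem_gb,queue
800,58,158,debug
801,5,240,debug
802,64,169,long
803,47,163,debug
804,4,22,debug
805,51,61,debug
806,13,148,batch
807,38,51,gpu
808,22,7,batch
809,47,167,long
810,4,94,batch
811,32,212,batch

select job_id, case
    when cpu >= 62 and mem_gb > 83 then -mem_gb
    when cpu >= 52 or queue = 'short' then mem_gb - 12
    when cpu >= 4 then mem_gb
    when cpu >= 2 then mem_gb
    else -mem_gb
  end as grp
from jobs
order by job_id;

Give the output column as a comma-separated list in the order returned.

146, 240, -169, 163, 22, 61, 148, 51, 7, 167, 94, 212

job_id=800: cpu >= 52 or queue = 'short' → 146
job_id=801: cpu >= 4 → 240
job_id=802: cpu >= 62 and mem_gb > 83 → -169
job_id=803: cpu >= 4 → 163
job_id=804: cpu >= 4 → 22
job_id=805: cpu >= 4 → 61
job_id=806: cpu >= 4 → 148
job_id=807: cpu >= 4 → 51
job_id=808: cpu >= 4 → 7
job_id=809: cpu >= 4 → 167
job_id=810: cpu >= 4 → 94
job_id=811: cpu >= 4 → 212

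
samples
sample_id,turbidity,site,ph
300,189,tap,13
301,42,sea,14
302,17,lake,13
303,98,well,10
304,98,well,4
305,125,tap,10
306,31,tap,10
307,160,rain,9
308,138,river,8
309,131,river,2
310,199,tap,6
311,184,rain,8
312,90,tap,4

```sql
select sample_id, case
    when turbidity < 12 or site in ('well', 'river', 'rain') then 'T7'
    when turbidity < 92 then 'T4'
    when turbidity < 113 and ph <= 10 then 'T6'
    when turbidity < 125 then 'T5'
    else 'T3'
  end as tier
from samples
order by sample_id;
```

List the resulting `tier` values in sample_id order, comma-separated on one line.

T3, T4, T4, T7, T7, T3, T4, T7, T7, T7, T3, T7, T4

sample_id=300: ELSE → T3
sample_id=301: turbidity < 92 → T4
sample_id=302: turbidity < 92 → T4
sample_id=303: turbidity < 12 or site in ('well', 'river', 'rain') → T7
sample_id=304: turbidity < 12 or site in ('well', 'river', 'rain') → T7
sample_id=305: ELSE → T3
sample_id=306: turbidity < 92 → T4
sample_id=307: turbidity < 12 or site in ('well', 'river', 'rain') → T7
sample_id=308: turbidity < 12 or site in ('well', 'river', 'rain') → T7
sample_id=309: turbidity < 12 or site in ('well', 'river', 'rain') → T7
sample_id=310: ELSE → T3
sample_id=311: turbidity < 12 or site in ('well', 'river', 'rain') → T7
sample_id=312: turbidity < 92 → T4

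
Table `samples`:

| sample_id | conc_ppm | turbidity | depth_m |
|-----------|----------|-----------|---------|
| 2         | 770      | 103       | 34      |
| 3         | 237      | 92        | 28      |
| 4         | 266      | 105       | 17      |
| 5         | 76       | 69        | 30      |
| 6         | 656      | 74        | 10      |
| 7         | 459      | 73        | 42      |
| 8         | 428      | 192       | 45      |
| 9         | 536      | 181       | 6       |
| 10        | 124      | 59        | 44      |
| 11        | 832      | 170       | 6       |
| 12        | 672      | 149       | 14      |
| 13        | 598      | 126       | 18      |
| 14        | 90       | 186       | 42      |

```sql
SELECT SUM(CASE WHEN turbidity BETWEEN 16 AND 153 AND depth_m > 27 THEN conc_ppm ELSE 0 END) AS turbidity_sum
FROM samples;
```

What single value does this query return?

1666

sample_id=2: ✓ → 770
sample_id=3: ✓ → 237
sample_id=4: ✗
sample_id=5: ✓ → 76
sample_id=6: ✗
sample_id=7: ✓ → 459
sample_id=8: ✗
sample_id=9: ✗
sample_id=10: ✓ → 124
sample_id=11: ✗
sample_id=12: ✗
sample_id=13: ✗
sample_id=14: ✗
turbidity_sum = 770 + 237 + 76 + 459 + 124 = 1666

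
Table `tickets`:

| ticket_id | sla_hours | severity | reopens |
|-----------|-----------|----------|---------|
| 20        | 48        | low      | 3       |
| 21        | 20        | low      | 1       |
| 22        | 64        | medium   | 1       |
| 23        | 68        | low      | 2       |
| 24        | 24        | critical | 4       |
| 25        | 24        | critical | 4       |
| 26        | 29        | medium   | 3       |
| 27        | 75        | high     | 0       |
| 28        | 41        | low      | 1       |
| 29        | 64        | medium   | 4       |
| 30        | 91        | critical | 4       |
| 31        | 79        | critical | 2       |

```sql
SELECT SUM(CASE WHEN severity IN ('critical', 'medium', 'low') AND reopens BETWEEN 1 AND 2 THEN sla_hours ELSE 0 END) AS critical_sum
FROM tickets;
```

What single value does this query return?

ticket_id=20: ✗
ticket_id=21: ✓ → 20
ticket_id=22: ✓ → 64
ticket_id=23: ✓ → 68
ticket_id=24: ✗
ticket_id=25: ✗
ticket_id=26: ✗
ticket_id=27: ✗
ticket_id=28: ✓ → 41
ticket_id=29: ✗
ticket_id=30: ✗
ticket_id=31: ✓ → 79
critical_sum = 20 + 64 + 68 + 41 + 79 = 272

272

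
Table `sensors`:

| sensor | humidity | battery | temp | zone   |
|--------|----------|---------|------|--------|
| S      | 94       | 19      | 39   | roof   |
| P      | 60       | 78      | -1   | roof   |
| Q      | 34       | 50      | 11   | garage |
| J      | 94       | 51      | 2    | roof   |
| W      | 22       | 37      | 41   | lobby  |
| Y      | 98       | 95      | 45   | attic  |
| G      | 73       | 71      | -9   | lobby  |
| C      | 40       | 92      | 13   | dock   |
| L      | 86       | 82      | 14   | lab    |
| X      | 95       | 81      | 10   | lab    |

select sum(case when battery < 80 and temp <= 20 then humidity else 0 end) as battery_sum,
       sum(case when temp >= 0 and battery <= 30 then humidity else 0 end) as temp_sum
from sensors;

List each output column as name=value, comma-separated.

[battery_sum: battery < 80 and temp <= 20]
sensor=S: ✗
sensor=P: ✓ → 60
sensor=Q: ✓ → 34
sensor=J: ✓ → 94
sensor=W: ✗
sensor=Y: ✗
sensor=G: ✓ → 73
sensor=C: ✗
sensor=L: ✗
sensor=X: ✗
battery_sum = 60 + 34 + 94 + 73 = 261
—
[temp_sum: temp >= 0 and battery <= 30]
sensor=S: ✓ → 94
sensor=P: ✗
sensor=Q: ✗
sensor=J: ✗
sensor=W: ✗
sensor=Y: ✗
sensor=G: ✗
sensor=C: ✗
sensor=L: ✗
sensor=X: ✗
temp_sum = 94

battery_sum=261, temp_sum=94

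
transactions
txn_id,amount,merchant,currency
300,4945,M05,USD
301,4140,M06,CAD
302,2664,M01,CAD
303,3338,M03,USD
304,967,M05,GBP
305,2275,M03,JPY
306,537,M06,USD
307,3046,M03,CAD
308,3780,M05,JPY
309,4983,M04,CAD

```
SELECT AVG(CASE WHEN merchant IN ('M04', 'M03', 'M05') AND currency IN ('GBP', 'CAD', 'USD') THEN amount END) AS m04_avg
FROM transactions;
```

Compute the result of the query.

txn_id=300: ✓ → 4945
txn_id=301: ✗
txn_id=302: ✗
txn_id=303: ✓ → 3338
txn_id=304: ✓ → 967
txn_id=305: ✗
txn_id=306: ✗
txn_id=307: ✓ → 3046
txn_id=308: ✗
txn_id=309: ✓ → 4983
m04_avg = (4945 + 3338 + 967 + 3046 + 4983) / 5 = 3455.8

3455.8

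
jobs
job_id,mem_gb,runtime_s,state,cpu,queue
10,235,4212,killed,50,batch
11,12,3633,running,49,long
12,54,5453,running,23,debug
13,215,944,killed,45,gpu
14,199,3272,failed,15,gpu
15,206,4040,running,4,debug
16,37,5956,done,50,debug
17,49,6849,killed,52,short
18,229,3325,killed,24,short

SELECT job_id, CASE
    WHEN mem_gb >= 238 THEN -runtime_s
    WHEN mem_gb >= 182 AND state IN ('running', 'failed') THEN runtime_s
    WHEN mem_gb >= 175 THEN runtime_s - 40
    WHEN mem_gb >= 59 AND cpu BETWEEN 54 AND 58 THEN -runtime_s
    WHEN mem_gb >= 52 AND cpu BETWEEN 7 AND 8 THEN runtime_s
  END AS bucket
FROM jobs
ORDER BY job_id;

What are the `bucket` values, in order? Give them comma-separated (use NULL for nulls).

job_id=10: mem_gb >= 175 → 4172
job_id=11: (no match → NULL) → NULL
job_id=12: (no match → NULL) → NULL
job_id=13: mem_gb >= 175 → 904
job_id=14: mem_gb >= 182 AND state IN ('running', 'failed') → 3272
job_id=15: mem_gb >= 182 AND state IN ('running', 'failed') → 4040
job_id=16: (no match → NULL) → NULL
job_id=17: (no match → NULL) → NULL
job_id=18: mem_gb >= 175 → 3285

4172, NULL, NULL, 904, 3272, 4040, NULL, NULL, 3285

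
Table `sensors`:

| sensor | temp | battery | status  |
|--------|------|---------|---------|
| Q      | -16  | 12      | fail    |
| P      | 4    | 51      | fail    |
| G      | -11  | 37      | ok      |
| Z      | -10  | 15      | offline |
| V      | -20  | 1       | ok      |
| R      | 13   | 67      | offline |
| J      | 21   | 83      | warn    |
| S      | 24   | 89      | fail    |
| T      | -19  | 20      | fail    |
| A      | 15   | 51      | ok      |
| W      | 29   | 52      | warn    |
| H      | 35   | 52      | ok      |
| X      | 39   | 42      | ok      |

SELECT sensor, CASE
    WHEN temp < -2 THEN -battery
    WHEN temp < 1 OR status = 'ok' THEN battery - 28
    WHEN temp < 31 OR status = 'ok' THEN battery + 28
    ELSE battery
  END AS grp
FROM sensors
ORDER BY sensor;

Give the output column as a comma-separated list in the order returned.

23, -37, 24, 111, 79, -12, 95, 117, -20, -1, 80, 14, -15

sensor=A: temp < 1 OR status = 'ok' → 23
sensor=G: temp < -2 → -37
sensor=H: temp < 1 OR status = 'ok' → 24
sensor=J: temp < 31 OR status = 'ok' → 111
sensor=P: temp < 31 OR status = 'ok' → 79
sensor=Q: temp < -2 → -12
sensor=R: temp < 31 OR status = 'ok' → 95
sensor=S: temp < 31 OR status = 'ok' → 117
sensor=T: temp < -2 → -20
sensor=V: temp < -2 → -1
sensor=W: temp < 31 OR status = 'ok' → 80
sensor=X: temp < 1 OR status = 'ok' → 14
sensor=Z: temp < -2 → -15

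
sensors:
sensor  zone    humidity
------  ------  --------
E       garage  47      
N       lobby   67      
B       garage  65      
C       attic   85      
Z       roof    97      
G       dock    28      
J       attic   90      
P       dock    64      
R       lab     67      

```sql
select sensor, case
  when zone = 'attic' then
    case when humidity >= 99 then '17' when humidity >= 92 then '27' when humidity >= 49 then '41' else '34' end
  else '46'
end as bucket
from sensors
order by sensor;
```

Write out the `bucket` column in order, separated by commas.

46, 41, 46, 46, 41, 46, 46, 46, 46

sensor=B: zone='garage' → outer ELSE → 46
sensor=C: zone='attic' → inner[humidity >= 49] → 41
sensor=E: zone='garage' → outer ELSE → 46
sensor=G: zone='dock' → outer ELSE → 46
sensor=J: zone='attic' → inner[humidity >= 49] → 41
sensor=N: zone='lobby' → outer ELSE → 46
sensor=P: zone='dock' → outer ELSE → 46
sensor=R: zone='lab' → outer ELSE → 46
sensor=Z: zone='roof' → outer ELSE → 46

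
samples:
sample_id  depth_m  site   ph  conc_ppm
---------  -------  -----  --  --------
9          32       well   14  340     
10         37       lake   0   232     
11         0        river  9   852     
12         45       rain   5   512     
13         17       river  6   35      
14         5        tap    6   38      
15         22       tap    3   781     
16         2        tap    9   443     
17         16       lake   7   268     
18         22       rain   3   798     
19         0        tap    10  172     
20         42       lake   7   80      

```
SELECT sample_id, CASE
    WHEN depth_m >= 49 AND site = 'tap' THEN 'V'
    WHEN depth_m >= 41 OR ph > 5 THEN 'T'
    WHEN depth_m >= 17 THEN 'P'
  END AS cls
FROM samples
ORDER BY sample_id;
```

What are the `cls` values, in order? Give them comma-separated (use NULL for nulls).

T, P, T, T, T, T, P, T, T, P, T, T

sample_id=9: depth_m >= 41 OR ph > 5 → T
sample_id=10: depth_m >= 17 → P
sample_id=11: depth_m >= 41 OR ph > 5 → T
sample_id=12: depth_m >= 41 OR ph > 5 → T
sample_id=13: depth_m >= 41 OR ph > 5 → T
sample_id=14: depth_m >= 41 OR ph > 5 → T
sample_id=15: depth_m >= 17 → P
sample_id=16: depth_m >= 41 OR ph > 5 → T
sample_id=17: depth_m >= 41 OR ph > 5 → T
sample_id=18: depth_m >= 17 → P
sample_id=19: depth_m >= 41 OR ph > 5 → T
sample_id=20: depth_m >= 41 OR ph > 5 → T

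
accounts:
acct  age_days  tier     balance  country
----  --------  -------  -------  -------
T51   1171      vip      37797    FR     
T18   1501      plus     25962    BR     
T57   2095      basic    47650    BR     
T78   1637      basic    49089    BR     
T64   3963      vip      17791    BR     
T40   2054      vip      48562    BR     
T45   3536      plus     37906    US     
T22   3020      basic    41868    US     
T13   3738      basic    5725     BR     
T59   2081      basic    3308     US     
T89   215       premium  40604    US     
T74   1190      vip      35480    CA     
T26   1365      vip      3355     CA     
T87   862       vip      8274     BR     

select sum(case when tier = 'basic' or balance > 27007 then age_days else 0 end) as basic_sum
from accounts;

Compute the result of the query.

20737

acct=T51: ✓ → 1171
acct=T18: ✗
acct=T57: ✓ → 2095
acct=T78: ✓ → 1637
acct=T64: ✗
acct=T40: ✓ → 2054
acct=T45: ✓ → 3536
acct=T22: ✓ → 3020
acct=T13: ✓ → 3738
acct=T59: ✓ → 2081
acct=T89: ✓ → 215
acct=T74: ✓ → 1190
acct=T26: ✗
acct=T87: ✗
basic_sum = 1171 + 2095 + 1637 + 2054 + 3536 + 3020 + 3738 + 2081 + 215 + 1190 = 20737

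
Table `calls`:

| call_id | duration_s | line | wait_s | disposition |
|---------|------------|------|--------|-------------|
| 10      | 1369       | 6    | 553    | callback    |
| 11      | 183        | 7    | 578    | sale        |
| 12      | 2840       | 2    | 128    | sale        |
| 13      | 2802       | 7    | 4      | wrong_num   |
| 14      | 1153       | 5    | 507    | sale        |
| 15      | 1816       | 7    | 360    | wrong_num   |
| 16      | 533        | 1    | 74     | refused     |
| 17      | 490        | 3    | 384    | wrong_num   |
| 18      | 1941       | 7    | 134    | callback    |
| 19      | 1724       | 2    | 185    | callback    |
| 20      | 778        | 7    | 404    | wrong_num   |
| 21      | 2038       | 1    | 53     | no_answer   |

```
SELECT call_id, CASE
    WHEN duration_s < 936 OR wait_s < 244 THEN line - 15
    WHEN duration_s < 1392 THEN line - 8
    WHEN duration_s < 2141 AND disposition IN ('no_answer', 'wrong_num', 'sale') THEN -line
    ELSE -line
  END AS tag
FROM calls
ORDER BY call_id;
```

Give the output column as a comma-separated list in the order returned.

call_id=10: duration_s < 1392 → -2
call_id=11: duration_s < 936 OR wait_s < 244 → -8
call_id=12: duration_s < 936 OR wait_s < 244 → -13
call_id=13: duration_s < 936 OR wait_s < 244 → -8
call_id=14: duration_s < 1392 → -3
call_id=15: duration_s < 2141 AND disposition IN ('no_answer', 'wrong_num', 'sale') → -7
call_id=16: duration_s < 936 OR wait_s < 244 → -14
call_id=17: duration_s < 936 OR wait_s < 244 → -12
call_id=18: duration_s < 936 OR wait_s < 244 → -8
call_id=19: duration_s < 936 OR wait_s < 244 → -13
call_id=20: duration_s < 936 OR wait_s < 244 → -8
call_id=21: duration_s < 936 OR wait_s < 244 → -14

-2, -8, -13, -8, -3, -7, -14, -12, -8, -13, -8, -14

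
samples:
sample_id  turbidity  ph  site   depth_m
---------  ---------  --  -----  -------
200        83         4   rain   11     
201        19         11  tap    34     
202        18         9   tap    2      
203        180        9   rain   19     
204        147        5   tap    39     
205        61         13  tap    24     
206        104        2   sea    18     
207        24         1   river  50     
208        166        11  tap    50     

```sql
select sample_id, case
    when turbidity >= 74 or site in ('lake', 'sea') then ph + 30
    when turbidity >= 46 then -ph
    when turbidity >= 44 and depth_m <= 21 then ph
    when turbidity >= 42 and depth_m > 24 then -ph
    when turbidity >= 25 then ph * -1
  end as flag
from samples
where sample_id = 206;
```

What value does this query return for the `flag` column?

32

sample_id = 206: turbidity=104, ph=2, site=sea, depth_m=18.
turbidity >= 74 or site in ('lake', 'sea') → true → 32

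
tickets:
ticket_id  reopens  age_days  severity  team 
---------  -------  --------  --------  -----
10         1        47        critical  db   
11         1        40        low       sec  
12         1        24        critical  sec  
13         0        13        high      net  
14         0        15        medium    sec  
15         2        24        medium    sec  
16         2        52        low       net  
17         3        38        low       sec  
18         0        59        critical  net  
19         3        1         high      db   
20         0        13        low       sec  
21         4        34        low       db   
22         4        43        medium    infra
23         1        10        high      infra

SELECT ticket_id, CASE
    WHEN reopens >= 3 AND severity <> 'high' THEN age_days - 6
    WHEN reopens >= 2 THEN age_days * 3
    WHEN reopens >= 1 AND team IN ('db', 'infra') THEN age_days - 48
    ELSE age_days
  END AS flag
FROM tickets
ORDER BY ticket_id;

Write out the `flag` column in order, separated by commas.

-1, 40, 24, 13, 15, 72, 156, 32, 59, 3, 13, 28, 37, -38

ticket_id=10: reopens >= 1 AND team IN ('db', 'infra') → -1
ticket_id=11: ELSE → 40
ticket_id=12: ELSE → 24
ticket_id=13: ELSE → 13
ticket_id=14: ELSE → 15
ticket_id=15: reopens >= 2 → 72
ticket_id=16: reopens >= 2 → 156
ticket_id=17: reopens >= 3 AND severity <> 'high' → 32
ticket_id=18: ELSE → 59
ticket_id=19: reopens >= 2 → 3
ticket_id=20: ELSE → 13
ticket_id=21: reopens >= 3 AND severity <> 'high' → 28
ticket_id=22: reopens >= 3 AND severity <> 'high' → 37
ticket_id=23: reopens >= 1 AND team IN ('db', 'infra') → -38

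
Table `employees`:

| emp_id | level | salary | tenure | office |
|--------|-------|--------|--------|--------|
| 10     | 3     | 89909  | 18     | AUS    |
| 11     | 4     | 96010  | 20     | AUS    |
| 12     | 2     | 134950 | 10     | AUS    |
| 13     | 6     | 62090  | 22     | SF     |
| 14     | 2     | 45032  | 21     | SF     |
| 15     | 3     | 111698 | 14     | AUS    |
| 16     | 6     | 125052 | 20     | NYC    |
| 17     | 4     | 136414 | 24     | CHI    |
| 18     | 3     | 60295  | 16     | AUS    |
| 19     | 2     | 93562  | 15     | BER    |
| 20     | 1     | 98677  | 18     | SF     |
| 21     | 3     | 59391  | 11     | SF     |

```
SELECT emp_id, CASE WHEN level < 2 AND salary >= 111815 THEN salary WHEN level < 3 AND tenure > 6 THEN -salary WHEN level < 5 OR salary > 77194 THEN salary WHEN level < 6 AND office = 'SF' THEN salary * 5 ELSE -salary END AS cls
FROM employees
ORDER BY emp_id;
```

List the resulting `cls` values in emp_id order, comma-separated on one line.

emp_id=10: level < 5 OR salary > 77194 → 89909
emp_id=11: level < 5 OR salary > 77194 → 96010
emp_id=12: level < 3 AND tenure > 6 → -134950
emp_id=13: ELSE → -62090
emp_id=14: level < 3 AND tenure > 6 → -45032
emp_id=15: level < 5 OR salary > 77194 → 111698
emp_id=16: level < 5 OR salary > 77194 → 125052
emp_id=17: level < 5 OR salary > 77194 → 136414
emp_id=18: level < 5 OR salary > 77194 → 60295
emp_id=19: level < 3 AND tenure > 6 → -93562
emp_id=20: level < 3 AND tenure > 6 → -98677
emp_id=21: level < 5 OR salary > 77194 → 59391

89909, 96010, -134950, -62090, -45032, 111698, 125052, 136414, 60295, -93562, -98677, 59391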